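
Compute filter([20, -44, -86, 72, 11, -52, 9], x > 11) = keep x where x > 11: 20✓, -44✗, -86✗, 72✓, 11✗, -52✗, 9✗
= [20, 72]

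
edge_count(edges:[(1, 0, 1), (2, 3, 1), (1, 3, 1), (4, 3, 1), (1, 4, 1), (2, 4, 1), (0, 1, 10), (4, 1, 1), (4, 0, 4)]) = 9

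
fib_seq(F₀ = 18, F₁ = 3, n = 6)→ F_2 = F_1 + F_0 = 21
F_3 = F_2 + F_1 = 24
F_4 = F_3 + F_2 = 45
...
= [18, 3, 21, 24, 45, 69]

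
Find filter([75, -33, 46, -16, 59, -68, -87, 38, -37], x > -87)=[75, -33, 46, -16, 59, -68, 38, -37]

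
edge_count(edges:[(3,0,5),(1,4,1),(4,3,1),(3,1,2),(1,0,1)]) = 5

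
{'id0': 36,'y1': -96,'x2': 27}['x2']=27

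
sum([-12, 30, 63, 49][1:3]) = slice → [30, 63]
30 + 63
= 93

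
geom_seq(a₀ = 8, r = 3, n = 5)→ [8, 24, 72, 216, 648]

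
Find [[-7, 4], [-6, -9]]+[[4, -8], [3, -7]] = [[-3, -4], [-3, -16]]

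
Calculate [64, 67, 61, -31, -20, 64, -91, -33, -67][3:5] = [-31, -20]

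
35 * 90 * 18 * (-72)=-4082400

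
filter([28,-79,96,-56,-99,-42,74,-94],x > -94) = keep x where x > -94: 28✓, -79✓, 96✓, -56✓, -99✗, -42✓, 74✓, -94✗
= [28, -79, 96, -56, -42, 74]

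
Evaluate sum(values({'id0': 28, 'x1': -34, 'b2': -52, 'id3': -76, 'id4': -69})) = -203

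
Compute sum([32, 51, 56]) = 32 + 51 + 56
= 139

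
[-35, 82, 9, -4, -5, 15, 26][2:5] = [9, -4, -5]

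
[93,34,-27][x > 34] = [93]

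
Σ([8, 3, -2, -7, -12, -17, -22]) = -49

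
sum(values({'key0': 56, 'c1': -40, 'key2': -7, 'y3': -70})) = -61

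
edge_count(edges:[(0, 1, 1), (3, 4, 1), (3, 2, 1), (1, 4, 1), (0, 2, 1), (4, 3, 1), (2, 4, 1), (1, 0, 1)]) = 8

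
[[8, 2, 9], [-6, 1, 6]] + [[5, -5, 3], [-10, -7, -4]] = [[13, -3, 12], [-16, -6, 2]]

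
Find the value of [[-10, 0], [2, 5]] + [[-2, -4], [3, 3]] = [[-12, -4], [5, 8]]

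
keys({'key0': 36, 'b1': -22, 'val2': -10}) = ['key0', 'b1', 'val2']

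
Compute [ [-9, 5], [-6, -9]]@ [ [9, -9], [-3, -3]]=[[-96, 66], [-27, 81]]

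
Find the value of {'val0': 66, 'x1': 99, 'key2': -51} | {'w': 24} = {'val0': 66, 'x1': 99, 'key2': -51, 'w': 24}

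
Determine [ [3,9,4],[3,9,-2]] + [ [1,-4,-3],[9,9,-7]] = [[4, 5, 1], [12, 18, -9]]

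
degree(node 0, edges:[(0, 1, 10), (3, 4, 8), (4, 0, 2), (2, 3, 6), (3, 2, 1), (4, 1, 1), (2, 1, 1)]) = incident: (0,1), (4,0)
= 2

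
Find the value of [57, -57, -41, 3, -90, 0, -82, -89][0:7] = [57, -57, -41, 3, -90, 0, -82]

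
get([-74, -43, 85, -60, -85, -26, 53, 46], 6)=53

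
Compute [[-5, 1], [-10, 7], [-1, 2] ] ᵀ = [[-5, -10, -1], [1, 7, 2]]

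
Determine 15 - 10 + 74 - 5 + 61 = 135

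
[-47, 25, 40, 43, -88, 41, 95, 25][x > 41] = keep x where x > 41: -47✗, 25✗, 40✗, 43✓, -88✗, 41✗, 95✓, 25✗
= [43, 95]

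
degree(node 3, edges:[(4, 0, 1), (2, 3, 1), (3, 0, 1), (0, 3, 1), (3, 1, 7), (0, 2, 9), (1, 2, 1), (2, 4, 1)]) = incident: (2,3), (3,0), (0,3), (3,1)
= 4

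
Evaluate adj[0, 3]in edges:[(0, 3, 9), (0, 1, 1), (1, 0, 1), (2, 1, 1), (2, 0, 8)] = 9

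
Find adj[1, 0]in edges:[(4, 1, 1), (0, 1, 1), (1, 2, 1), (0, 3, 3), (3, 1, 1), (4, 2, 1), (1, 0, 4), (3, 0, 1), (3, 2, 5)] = 4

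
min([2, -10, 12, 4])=-10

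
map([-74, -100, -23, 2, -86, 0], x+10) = [-64, -90, -13, 12, -76, 10]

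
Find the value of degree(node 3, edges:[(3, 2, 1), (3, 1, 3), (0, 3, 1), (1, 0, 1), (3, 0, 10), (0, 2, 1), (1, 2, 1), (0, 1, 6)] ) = 4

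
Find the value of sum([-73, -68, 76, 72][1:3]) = 8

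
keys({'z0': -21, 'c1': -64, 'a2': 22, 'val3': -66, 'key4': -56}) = ['z0', 'c1', 'a2', 'val3', 'key4']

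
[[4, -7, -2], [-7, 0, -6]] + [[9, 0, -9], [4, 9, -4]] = [[13, -7, -11], [-3, 9, -10]]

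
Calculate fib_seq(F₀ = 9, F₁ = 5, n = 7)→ [9, 5, 14, 19, 33, 52, 85]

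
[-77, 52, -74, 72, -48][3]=72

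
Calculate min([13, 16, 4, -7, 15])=-7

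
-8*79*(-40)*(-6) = -151680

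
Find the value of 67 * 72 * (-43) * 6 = -1244592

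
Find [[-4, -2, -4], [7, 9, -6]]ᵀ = [[-4, 7], [-2, 9], [-4, -6]]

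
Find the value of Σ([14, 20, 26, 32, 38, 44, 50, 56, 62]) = 14 + 20 + 26 + 32 + 38 + 44 + 50 + 56 + 62
= 342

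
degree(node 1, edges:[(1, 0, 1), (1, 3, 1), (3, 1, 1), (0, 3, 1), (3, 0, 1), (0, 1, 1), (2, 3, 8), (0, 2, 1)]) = incident: (1,0), (1,3), (3,1), (0,1)
= 4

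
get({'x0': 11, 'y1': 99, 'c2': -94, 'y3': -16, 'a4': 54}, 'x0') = 11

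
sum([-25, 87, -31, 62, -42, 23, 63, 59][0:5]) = 51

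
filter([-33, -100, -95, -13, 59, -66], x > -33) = [-13, 59]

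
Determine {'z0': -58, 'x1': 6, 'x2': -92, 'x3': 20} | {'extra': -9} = {'z0': -58, 'x1': 6, 'x2': -92, 'x3': 20, 'extra': -9}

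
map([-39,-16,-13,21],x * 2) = [-78, -32, -26, 42]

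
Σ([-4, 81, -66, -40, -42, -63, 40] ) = (-4) + 81 + (-66) + (-40) + (-42) + (-63) + 40
= -94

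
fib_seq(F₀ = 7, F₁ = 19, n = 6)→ F_2 = F_1 + F_0 = 26
F_3 = F_2 + F_1 = 45
F_4 = F_3 + F_2 = 71
...
= [7, 19, 26, 45, 71, 116]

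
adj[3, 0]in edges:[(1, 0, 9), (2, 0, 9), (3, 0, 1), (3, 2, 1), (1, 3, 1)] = 1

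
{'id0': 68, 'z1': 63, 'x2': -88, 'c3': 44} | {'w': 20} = {'id0': 68, 'z1': 63, 'x2': -88, 'c3': 44, 'w': 20}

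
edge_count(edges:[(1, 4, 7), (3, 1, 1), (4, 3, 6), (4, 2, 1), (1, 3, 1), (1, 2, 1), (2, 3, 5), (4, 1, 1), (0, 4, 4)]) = 9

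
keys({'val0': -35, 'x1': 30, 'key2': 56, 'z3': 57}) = ['val0', 'x1', 'key2', 'z3']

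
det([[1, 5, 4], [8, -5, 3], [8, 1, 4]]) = (1)*(1)*det([[-5, 3], [1, 4]]) + (-1)*(5)*det([[8, 3], [8, 4]]) + (1)*(4)*det([[8, -5], [8, 1]])
= -23 + -40 + 192
= 129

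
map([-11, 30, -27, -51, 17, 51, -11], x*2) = -11*2=-22, 30*2=60, -27*2=-54, -51*2=-102, 17*2=34, 51*2=102, -11*2=-22
= [-22, 60, -54, -102, 34, 102, -22]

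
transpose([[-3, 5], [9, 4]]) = [[-3, 9], [5, 4]]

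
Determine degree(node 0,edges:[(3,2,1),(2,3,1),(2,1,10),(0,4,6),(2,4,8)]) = incident: (0,4)
= 1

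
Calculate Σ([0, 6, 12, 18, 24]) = 0 + 6 + 12 + 18 + 24
= 60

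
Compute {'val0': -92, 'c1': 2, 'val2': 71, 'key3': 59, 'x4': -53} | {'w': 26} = {'val0': -92, 'c1': 2, 'val2': 71, 'key3': 59, 'x4': -53, 'w': 26}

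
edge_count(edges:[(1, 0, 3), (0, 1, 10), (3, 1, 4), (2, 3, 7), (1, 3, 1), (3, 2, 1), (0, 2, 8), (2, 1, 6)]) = 8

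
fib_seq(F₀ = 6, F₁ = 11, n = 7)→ [6, 11, 17, 28, 45, 73, 118]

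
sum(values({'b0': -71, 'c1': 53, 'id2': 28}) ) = 10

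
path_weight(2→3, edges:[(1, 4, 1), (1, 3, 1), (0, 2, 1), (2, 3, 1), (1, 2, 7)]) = 1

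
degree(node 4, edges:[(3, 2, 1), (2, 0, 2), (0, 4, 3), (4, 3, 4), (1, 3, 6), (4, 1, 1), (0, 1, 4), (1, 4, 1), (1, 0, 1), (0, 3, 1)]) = incident: (0,4), (4,3), (4,1), (1,4)
= 4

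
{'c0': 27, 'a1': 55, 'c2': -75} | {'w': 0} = {'c0': 27, 'a1': 55, 'c2': -75, 'w': 0}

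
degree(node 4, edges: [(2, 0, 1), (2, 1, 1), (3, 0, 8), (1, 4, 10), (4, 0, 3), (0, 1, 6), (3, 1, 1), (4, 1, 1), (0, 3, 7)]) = incident: (1,4), (4,0), (4,1)
= 3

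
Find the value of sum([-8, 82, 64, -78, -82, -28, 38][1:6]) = -42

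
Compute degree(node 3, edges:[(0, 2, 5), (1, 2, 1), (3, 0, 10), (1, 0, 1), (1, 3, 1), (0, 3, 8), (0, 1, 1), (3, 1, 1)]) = 4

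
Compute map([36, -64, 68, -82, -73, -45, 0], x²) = (36)²=1296, (-64)²=4096, (68)²=4624, (-82)²=6724, (-73)²=5329, (-45)²=2025, (0)²=0
= [1296, 4096, 4624, 6724, 5329, 2025, 0]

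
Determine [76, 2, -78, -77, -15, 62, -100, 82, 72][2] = -78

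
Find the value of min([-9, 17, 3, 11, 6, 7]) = -9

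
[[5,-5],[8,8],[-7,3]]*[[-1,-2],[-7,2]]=C[0][0] = (5)*(-1) + (-5)*(-7) = 30
C[0][1] = (5)*(-2) + (-5)*(2) = -20
C[1][0] = (8)*(-1) + (8)*(-7) = -64
C[1][1] = (8)*(-2) + (8)*(2) = 0
C[2][0] = (-7)*(-1) + (3)*(-7) = -14
C[2][1] = (-7)*(-2) + (3)*(2) = 20
= [[30, -20], [-64, 0], [-14, 20]]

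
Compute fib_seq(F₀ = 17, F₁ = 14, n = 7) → [17, 14, 31, 45, 76, 121, 197]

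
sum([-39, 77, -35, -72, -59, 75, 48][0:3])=slice → [-39, 77, -35]
(-39) + 77 + (-35)
= 3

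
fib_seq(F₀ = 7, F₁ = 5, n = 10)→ F_2 = F_1 + F_0 = 12
F_3 = F_2 + F_1 = 17
F_4 = F_3 + F_2 = 29
...
= [7, 5, 12, 17, 29, 46, 75, 121, 196, 317]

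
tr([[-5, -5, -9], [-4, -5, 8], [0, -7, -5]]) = -15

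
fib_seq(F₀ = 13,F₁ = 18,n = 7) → [13, 18, 31, 49, 80, 129, 209]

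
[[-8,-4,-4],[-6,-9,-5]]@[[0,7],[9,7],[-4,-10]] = C[0][0] = (-8)*(0) + (-4)*(9) + (-4)*(-4) = -20
C[0][1] = (-8)*(7) + (-4)*(7) + (-4)*(-10) = -44
C[1][0] = (-6)*(0) + (-9)*(9) + (-5)*(-4) = -61
C[1][1] = (-6)*(7) + (-9)*(7) + (-5)*(-10) = -55
= [[-20, -44], [-61, -55]]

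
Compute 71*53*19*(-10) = -714970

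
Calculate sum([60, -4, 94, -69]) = 81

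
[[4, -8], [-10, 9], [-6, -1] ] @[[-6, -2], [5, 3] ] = C[0][0] = (4)*(-6) + (-8)*(5) = -64
C[0][1] = (4)*(-2) + (-8)*(3) = -32
C[1][0] = (-10)*(-6) + (9)*(5) = 105
C[1][1] = (-10)*(-2) + (9)*(3) = 47
C[2][0] = (-6)*(-6) + (-1)*(5) = 31
C[2][1] = (-6)*(-2) + (-1)*(3) = 9
= [[-64, -32], [105, 47], [31, 9]]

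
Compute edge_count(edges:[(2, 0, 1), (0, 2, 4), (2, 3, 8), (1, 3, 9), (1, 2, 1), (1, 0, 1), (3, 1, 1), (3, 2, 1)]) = 8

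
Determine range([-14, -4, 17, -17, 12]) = 34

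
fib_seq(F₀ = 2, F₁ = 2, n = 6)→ [2, 2, 4, 6, 10, 16]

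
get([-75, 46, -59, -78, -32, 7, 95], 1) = 46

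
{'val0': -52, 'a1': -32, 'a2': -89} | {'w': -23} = {'val0': -52, 'a1': -32, 'a2': -89, 'w': -23}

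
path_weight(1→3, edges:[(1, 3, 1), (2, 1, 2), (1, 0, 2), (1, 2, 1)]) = 1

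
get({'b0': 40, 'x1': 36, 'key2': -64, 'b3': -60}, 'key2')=-64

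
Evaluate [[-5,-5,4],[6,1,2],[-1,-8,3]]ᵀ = [[-5, 6, -1], [-5, 1, -8], [4, 2, 3]]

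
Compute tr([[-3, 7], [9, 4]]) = diagonal: (-3) + 4
= 1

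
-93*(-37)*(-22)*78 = -5904756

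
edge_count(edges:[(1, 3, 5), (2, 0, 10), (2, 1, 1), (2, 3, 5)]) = 4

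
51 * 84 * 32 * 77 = 10555776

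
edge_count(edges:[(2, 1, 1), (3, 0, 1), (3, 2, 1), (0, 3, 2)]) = 4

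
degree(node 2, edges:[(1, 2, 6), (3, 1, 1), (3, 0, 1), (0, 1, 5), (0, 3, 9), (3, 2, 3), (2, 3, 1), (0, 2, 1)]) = 4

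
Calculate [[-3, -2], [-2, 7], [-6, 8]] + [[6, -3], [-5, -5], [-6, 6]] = [[3, -5], [-7, 2], [-12, 14]]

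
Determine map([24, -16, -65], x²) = [576, 256, 4225]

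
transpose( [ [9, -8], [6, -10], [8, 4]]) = [[9, 6, 8], [-8, -10, 4]]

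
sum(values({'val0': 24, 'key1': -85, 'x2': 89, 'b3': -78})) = -50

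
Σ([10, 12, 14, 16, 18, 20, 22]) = 112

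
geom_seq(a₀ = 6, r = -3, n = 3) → a_0 = 6*(-3)^0 = 6
a_1 = 6*(-3)^1 = -18
a_2 = 6*(-3)^2 = 54
= [6, -18, 54]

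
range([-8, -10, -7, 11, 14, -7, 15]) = 25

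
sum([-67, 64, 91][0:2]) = slice → [-67, 64]
(-67) + 64
= -3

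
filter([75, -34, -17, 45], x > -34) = keep x where x > -34: 75✓, -34✗, -17✓, 45✓
= [75, -17, 45]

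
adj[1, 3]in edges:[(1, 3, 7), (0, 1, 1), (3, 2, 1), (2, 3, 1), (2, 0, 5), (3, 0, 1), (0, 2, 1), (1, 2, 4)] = 7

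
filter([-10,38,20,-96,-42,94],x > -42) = keep x where x > -42: -10✓, 38✓, 20✓, -96✗, -42✗, 94✓
= [-10, 38, 20, 94]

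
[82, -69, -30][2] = -30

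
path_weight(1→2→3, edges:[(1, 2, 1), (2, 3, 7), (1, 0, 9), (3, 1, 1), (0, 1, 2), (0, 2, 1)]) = 8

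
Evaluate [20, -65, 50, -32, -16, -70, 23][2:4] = [50, -32]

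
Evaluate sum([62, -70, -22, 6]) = -24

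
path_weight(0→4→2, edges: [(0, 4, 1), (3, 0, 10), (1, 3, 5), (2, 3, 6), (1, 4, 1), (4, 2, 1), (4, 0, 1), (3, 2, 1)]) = w(0→4)=1 + w(4→2)=1
= 2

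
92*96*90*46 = 36564480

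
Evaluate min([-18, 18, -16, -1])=-18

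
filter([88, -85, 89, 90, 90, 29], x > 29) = keep x where x > 29: 88✓, -85✗, 89✓, 90✓, 90✓, 29✗
= [88, 89, 90, 90]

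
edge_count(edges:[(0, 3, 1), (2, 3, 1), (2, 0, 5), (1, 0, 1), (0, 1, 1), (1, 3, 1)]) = 6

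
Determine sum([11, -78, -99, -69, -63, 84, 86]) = -128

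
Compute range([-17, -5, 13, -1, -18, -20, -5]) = 33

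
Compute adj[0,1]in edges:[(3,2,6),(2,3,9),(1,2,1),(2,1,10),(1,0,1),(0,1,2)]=2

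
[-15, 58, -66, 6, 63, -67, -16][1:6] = [58, -66, 6, 63, -67]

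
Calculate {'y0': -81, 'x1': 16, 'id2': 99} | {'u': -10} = {'y0': -81, 'x1': 16, 'id2': 99, 'u': -10}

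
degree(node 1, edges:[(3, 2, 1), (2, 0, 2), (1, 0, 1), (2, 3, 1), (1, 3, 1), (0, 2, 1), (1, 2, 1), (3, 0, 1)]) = 3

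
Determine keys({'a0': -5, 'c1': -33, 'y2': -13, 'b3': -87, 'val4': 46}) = ['a0', 'c1', 'y2', 'b3', 'val4']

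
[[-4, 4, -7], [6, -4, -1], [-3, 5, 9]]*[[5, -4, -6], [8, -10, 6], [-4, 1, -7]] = C[0][0] = (-4)*(5) + (4)*(8) + (-7)*(-4) = 40
C[0][1] = (-4)*(-4) + (4)*(-10) + (-7)*(1) = -31
C[0][2] = (-4)*(-6) + (4)*(6) + (-7)*(-7) = 97
C[1][0] = (6)*(5) + (-4)*(8) + (-1)*(-4) = 2
C[1][1] = (6)*(-4) + (-4)*(-10) + (-1)*(1) = 15
C[1][2] = (6)*(-6) + (-4)*(6) + (-1)*(-7) = -53
... (3 more cells)
= [[40, -31, 97], [2, 15, -53], [-11, -29, -15]]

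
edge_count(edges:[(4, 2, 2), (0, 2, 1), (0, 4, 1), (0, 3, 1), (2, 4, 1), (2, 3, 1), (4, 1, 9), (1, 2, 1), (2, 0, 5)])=9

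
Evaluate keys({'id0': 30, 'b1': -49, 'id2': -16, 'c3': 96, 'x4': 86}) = ['id0', 'b1', 'id2', 'c3', 'x4']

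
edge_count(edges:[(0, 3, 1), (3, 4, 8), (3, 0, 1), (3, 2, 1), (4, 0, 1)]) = 5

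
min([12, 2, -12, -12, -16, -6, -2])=-16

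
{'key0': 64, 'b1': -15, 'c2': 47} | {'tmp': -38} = {'key0': 64, 'b1': -15, 'c2': 47, 'tmp': -38}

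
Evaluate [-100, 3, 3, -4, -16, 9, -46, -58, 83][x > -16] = keep x where x > -16: -100✗, 3✓, 3✓, -4✓, -16✗, 9✓, -46✗, -58✗, 83✓
= [3, 3, -4, 9, 83]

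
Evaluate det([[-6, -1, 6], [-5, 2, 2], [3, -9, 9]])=-33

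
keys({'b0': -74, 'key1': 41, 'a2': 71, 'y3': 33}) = ['b0', 'key1', 'a2', 'y3']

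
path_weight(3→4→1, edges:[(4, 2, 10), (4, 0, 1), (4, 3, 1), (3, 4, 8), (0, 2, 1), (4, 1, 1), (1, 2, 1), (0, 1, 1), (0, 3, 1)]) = w(3→4)=8 + w(4→1)=1
= 9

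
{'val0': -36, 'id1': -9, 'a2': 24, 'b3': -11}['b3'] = -11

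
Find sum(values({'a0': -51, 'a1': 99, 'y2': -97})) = (-51) + 99 + (-97)
= -49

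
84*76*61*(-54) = -21028896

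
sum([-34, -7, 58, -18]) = (-34) + (-7) + 58 + (-18)
= -1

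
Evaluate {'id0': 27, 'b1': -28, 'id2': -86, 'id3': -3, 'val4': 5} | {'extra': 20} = {'id0': 27, 'b1': -28, 'id2': -86, 'id3': -3, 'val4': 5, 'extra': 20}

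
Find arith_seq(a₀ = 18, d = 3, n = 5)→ [18, 21, 24, 27, 30]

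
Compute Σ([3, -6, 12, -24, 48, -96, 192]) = 129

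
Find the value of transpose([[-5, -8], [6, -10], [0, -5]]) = [[-5, 6, 0], [-8, -10, -5]]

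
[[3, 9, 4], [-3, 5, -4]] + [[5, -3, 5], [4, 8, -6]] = [[8, 6, 9], [1, 13, -10]]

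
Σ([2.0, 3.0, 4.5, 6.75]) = 2.0 + 3.0 + 4.5 + 6.75
= 16.25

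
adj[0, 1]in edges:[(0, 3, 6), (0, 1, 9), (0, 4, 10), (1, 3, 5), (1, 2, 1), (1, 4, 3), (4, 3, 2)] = 9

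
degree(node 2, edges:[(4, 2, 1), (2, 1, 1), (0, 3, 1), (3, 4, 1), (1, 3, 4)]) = incident: (4,2), (2,1)
= 2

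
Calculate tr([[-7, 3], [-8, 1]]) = -6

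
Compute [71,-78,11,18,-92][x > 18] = [71]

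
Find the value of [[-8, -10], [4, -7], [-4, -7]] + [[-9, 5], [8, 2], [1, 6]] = [[-17, -5], [12, -5], [-3, -1]]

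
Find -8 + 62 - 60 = -6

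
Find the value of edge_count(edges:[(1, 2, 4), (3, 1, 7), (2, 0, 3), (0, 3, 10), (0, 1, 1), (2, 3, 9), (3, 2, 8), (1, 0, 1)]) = 8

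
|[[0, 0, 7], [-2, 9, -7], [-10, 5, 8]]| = (1)*(0)*det([[9, -7], [5, 8]]) + (-1)*(0)*det([[-2, -7], [-10, 8]]) + (1)*(7)*det([[-2, 9], [-10, 5]])
= 0 + 0 + 560
= 560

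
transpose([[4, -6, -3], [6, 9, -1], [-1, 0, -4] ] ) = [[4, 6, -1], [-6, 9, 0], [-3, -1, -4]]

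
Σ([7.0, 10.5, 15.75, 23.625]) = 7.0 + 10.5 + 15.75 + 23.625
= 56.875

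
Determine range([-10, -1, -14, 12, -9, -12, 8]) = 26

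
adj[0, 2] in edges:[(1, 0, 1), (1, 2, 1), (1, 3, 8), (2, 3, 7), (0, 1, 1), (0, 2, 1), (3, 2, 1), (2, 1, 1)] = 1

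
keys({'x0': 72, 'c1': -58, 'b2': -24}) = ['x0', 'c1', 'b2']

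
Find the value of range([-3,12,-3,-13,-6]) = 25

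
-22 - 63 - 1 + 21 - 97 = -162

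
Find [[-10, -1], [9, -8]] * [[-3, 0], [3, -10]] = [[27, 10], [-51, 80]]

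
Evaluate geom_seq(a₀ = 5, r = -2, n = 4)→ [5, -10, 20, -40]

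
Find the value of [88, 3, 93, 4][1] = 3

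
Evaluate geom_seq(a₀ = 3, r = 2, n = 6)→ [3, 6, 12, 24, 48, 96]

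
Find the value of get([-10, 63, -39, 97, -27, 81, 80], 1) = 63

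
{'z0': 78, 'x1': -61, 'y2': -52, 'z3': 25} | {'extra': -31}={'z0': 78, 'x1': -61, 'y2': -52, 'z3': 25, 'extra': -31}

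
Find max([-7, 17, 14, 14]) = 17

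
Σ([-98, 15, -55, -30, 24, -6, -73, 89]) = (-98) + 15 + (-55) + (-30) + 24 + (-6) + (-73) + 89
= -134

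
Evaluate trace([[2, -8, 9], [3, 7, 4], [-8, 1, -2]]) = 7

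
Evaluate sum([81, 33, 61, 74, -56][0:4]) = slice → [81, 33, 61, 74]
81 + 33 + 61 + 74
= 249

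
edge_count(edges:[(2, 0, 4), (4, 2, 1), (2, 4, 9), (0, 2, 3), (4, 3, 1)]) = 5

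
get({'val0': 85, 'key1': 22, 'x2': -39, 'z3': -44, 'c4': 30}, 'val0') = 85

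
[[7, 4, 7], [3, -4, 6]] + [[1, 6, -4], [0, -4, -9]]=[[8, 10, 3], [3, -8, -3]]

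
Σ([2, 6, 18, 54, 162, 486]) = 728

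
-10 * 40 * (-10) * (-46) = -184000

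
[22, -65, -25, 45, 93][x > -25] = [22, 45, 93]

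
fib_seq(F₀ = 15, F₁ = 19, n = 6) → F_2 = F_1 + F_0 = 34
F_3 = F_2 + F_1 = 53
F_4 = F_3 + F_2 = 87
...
= [15, 19, 34, 53, 87, 140]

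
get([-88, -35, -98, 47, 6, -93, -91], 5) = -93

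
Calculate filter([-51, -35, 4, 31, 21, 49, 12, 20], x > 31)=[49]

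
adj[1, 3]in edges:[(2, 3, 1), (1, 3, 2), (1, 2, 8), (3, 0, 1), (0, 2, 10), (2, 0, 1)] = 2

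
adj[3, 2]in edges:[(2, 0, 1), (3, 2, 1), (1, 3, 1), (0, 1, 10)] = 1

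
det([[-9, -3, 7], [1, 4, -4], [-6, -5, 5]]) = (1)*(-9)*det([[4, -4], [-5, 5]]) + (-1)*(-3)*det([[1, -4], [-6, 5]]) + (1)*(7)*det([[1, 4], [-6, -5]])
= 0 + -57 + 133
= 76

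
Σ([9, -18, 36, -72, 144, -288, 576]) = 9 + -18 + 36 + -72 + 144 + -288 + 576
= 387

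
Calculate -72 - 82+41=-113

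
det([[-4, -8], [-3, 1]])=(-4)*(1) - (-8)*(-3)
= -28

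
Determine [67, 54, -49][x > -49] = [67, 54]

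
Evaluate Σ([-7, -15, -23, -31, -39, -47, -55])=-217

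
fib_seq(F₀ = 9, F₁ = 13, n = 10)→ F_2 = F_1 + F_0 = 22
F_3 = F_2 + F_1 = 35
F_4 = F_3 + F_2 = 57
...
= [9, 13, 22, 35, 57, 92, 149, 241, 390, 631]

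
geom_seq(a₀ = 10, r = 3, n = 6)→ [10, 30, 90, 270, 810, 2430]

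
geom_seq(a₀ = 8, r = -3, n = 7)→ a_0 = 8*(-3)^0 = 8
a_1 = 8*(-3)^1 = -24
a_2 = 8*(-3)^2 = 72
...
= [8, -24, 72, -216, 648, -1944, 5832]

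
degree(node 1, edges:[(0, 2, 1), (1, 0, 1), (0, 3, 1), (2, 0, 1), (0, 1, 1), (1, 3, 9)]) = 3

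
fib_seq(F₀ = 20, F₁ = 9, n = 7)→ [20, 9, 29, 38, 67, 105, 172]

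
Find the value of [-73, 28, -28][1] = 28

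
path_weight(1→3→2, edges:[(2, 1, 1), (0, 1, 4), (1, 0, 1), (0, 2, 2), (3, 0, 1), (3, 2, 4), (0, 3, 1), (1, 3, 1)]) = 5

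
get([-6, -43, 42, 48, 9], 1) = -43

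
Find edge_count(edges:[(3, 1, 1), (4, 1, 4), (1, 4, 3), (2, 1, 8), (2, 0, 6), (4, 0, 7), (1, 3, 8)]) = 7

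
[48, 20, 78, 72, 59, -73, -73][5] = -73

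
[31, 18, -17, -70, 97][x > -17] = keep x where x > -17: 31✓, 18✓, -17✗, -70✗, 97✓
= [31, 18, 97]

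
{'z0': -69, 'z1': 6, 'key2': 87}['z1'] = 6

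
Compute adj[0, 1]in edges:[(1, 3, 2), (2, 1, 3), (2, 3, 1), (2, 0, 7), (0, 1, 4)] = 4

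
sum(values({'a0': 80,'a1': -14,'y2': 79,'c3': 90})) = 80 + (-14) + 79 + 90
= 235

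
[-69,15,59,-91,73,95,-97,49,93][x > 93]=keep x where x > 93: -69✗, 15✗, 59✗, -91✗, 73✗, 95✓, -97✗, 49✗, 93✗
= [95]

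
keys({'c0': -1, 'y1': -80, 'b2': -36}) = ['c0', 'y1', 'b2']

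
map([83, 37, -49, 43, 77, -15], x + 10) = 83+10=93, 37+10=47, -49+10=-39, 43+10=53, 77+10=87, -15+10=-5
= [93, 47, -39, 53, 87, -5]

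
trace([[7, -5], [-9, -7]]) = 0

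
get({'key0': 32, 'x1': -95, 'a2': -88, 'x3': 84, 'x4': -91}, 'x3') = 84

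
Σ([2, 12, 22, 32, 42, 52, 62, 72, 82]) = 2 + 12 + 22 + 32 + 42 + 52 + 62 + 72 + 82
= 378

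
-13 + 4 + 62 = 53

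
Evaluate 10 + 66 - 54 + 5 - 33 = -6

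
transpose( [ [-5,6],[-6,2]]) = [[-5, -6], [6, 2]]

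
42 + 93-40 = 95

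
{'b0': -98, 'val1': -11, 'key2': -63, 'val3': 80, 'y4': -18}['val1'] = -11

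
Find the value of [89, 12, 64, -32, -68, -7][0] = 89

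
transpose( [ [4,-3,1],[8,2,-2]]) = [[4, 8], [-3, 2], [1, -2]]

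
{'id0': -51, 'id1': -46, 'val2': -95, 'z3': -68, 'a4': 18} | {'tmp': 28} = {'id0': -51, 'id1': -46, 'val2': -95, 'z3': -68, 'a4': 18, 'tmp': 28}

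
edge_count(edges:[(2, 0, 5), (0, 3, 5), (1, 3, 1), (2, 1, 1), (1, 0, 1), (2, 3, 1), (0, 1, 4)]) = 7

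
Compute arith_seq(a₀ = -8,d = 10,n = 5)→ [-8, 2, 12, 22, 32]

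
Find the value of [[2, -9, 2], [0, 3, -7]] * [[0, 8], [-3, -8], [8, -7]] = [[43, 74], [-65, 25]]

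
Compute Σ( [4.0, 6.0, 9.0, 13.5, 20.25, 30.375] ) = 83.125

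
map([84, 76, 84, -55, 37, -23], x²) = [7056, 5776, 7056, 3025, 1369, 529]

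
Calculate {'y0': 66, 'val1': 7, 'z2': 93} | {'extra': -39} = {'y0': 66, 'val1': 7, 'z2': 93, 'extra': -39}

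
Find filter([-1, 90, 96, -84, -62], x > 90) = [96]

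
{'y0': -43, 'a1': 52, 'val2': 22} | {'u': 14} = {'y0': -43, 'a1': 52, 'val2': 22, 'u': 14}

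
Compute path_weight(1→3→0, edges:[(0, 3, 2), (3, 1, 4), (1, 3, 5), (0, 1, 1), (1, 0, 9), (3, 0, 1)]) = w(1→3)=5 + w(3→0)=1
= 6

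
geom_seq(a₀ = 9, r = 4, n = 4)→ [9, 36, 144, 576]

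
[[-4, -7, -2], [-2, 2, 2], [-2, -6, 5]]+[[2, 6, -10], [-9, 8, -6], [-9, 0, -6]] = [[-2, -1, -12], [-11, 10, -4], [-11, -6, -1]]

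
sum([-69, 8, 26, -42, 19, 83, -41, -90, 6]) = -100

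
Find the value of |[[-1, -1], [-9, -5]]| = (-1)*(-5) - (-1)*(-9)
= -4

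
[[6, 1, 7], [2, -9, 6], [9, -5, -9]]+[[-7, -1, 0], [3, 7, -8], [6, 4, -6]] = [[-1, 0, 7], [5, -2, -2], [15, -1, -15]]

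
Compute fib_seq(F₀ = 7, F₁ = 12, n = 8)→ [7, 12, 19, 31, 50, 81, 131, 212]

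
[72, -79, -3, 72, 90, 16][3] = 72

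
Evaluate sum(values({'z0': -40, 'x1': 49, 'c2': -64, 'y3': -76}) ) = (-40) + 49 + (-64) + (-76)
= -131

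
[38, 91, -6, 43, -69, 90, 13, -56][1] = 91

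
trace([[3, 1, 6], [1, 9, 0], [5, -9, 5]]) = 17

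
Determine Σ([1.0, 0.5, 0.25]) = 1.0 + 0.5 + 0.25
= 1.75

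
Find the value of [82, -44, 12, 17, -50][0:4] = [82, -44, 12, 17]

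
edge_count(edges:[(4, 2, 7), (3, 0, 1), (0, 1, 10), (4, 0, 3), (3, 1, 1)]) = 5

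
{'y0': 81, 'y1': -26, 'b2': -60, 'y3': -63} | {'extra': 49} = {'y0': 81, 'y1': -26, 'b2': -60, 'y3': -63, 'extra': 49}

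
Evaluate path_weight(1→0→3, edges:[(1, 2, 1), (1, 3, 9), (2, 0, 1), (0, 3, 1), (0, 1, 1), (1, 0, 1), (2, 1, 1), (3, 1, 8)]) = 2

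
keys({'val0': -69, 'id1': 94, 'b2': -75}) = ['val0', 'id1', 'b2']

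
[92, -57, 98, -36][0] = 92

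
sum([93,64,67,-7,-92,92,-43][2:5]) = -32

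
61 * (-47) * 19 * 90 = -4902570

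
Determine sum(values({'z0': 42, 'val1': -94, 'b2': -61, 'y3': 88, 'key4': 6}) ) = 42 + (-94) + (-61) + 88 + 6
= -19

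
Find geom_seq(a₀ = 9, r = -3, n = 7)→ a_0 = 9*(-3)^0 = 9
a_1 = 9*(-3)^1 = -27
a_2 = 9*(-3)^2 = 81
...
= [9, -27, 81, -243, 729, -2187, 6561]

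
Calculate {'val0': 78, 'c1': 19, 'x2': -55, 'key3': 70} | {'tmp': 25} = {'val0': 78, 'c1': 19, 'x2': -55, 'key3': 70, 'tmp': 25}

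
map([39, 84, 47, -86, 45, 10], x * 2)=[78, 168, 94, -172, 90, 20]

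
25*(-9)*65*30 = -438750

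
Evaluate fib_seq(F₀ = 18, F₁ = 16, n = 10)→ [18, 16, 34, 50, 84, 134, 218, 352, 570, 922]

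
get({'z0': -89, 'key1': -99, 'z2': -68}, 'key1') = -99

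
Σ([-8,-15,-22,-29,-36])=-110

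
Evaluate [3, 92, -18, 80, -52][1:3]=[92, -18]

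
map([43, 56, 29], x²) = (43)²=1849, (56)²=3136, (29)²=841
= [1849, 3136, 841]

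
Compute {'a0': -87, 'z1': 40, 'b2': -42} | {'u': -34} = {'a0': -87, 'z1': 40, 'b2': -42, 'u': -34}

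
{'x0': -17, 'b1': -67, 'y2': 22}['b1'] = -67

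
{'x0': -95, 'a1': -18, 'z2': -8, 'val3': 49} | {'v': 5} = {'x0': -95, 'a1': -18, 'z2': -8, 'val3': 49, 'v': 5}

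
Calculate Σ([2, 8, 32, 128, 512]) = 2 + 8 + 32 + 128 + 512
= 682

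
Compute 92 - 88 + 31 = 35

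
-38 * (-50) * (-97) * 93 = -17139900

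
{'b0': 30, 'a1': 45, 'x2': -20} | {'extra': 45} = {'b0': 30, 'a1': 45, 'x2': -20, 'extra': 45}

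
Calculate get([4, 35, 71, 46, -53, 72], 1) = 35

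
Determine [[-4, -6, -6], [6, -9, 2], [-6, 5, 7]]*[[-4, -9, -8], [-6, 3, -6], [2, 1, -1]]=C[0][0] = (-4)*(-4) + (-6)*(-6) + (-6)*(2) = 40
C[0][1] = (-4)*(-9) + (-6)*(3) + (-6)*(1) = 12
C[0][2] = (-4)*(-8) + (-6)*(-6) + (-6)*(-1) = 74
C[1][0] = (6)*(-4) + (-9)*(-6) + (2)*(2) = 34
C[1][1] = (6)*(-9) + (-9)*(3) + (2)*(1) = -79
C[1][2] = (6)*(-8) + (-9)*(-6) + (2)*(-1) = 4
... (3 more cells)
= [[40, 12, 74], [34, -79, 4], [8, 76, 11]]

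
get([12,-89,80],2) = 80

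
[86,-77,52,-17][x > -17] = keep x where x > -17: 86✓, -77✗, 52✓, -17✗
= [86, 52]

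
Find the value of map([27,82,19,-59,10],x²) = (27)²=729, (82)²=6724, (19)²=361, (-59)²=3481, (10)²=100
= [729, 6724, 361, 3481, 100]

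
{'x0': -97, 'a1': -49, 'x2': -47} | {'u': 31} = {'x0': -97, 'a1': -49, 'x2': -47, 'u': 31}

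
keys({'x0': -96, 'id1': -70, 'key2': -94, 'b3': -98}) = ['x0', 'id1', 'key2', 'b3']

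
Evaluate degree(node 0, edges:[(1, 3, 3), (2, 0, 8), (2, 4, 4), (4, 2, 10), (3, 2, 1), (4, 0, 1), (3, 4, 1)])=incident: (2,0), (4,0)
= 2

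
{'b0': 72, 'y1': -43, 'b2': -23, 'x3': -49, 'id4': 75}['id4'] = 75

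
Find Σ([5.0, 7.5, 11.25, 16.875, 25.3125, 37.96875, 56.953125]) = 5.0 + 7.5 + 11.25 + 16.875 + 25.3125 + 37.96875 + 56.953125
= 160.859375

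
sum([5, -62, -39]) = -96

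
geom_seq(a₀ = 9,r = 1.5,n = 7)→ a_0 = 9*1.5^0 = 9.0
a_1 = 9*1.5^1 = 13.5
a_2 = 9*1.5^2 = 20.25
...
= [9.0, 13.5, 20.25, 30.375, 45.5625, 68.34375, 102.515625]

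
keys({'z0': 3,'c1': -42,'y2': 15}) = ['z0', 'c1', 'y2']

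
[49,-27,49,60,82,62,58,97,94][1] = -27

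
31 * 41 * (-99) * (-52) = 6543108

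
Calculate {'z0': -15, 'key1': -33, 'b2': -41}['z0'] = -15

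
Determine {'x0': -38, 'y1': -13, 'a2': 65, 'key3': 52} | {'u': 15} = {'x0': -38, 'y1': -13, 'a2': 65, 'key3': 52, 'u': 15}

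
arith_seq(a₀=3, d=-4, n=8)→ a_0 = 3 + 0*-4 = 3
a_1 = 3 + 1*-4 = -1
a_2 = 3 + 2*-4 = -5
...
= [3, -1, -5, -9, -13, -17, -21, -25]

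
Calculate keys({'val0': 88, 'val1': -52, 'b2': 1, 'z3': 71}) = ['val0', 'val1', 'b2', 'z3']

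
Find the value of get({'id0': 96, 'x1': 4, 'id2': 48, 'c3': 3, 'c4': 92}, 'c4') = 92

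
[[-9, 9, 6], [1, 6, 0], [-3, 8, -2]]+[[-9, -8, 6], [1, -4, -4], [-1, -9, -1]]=[[-18, 1, 12], [2, 2, -4], [-4, -1, -3]]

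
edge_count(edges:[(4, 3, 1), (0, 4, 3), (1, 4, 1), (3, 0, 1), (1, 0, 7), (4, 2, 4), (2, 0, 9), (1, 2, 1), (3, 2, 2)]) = 9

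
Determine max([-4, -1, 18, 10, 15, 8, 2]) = 18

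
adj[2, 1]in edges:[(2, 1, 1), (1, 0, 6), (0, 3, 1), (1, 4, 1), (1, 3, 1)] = 1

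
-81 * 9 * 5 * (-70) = 255150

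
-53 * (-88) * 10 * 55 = 2565200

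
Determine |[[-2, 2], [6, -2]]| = -8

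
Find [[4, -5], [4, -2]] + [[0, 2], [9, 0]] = [[4, -3], [13, -2]]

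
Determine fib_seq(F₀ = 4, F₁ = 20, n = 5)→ [4, 20, 24, 44, 68]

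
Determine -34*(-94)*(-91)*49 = -14250964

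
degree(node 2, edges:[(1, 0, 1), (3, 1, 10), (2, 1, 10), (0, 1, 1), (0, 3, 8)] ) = 1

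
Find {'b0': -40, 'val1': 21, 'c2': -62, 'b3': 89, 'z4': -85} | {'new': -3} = {'b0': -40, 'val1': 21, 'c2': -62, 'b3': 89, 'z4': -85, 'new': -3}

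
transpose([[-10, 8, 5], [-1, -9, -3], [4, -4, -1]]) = [[-10, -1, 4], [8, -9, -4], [5, -3, -1]]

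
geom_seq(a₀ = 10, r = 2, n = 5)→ a_0 = 10*2^0 = 10
a_1 = 10*2^1 = 20
a_2 = 10*2^2 = 40
...
= [10, 20, 40, 80, 160]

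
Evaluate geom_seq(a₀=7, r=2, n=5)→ [7, 14, 28, 56, 112]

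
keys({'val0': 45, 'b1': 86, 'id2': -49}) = ['val0', 'b1', 'id2']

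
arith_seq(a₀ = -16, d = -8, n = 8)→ [-16, -24, -32, -40, -48, -56, -64, -72]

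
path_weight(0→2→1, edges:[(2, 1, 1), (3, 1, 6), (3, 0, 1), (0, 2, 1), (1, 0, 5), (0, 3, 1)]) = 2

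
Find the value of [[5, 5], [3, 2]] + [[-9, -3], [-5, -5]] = [[-4, 2], [-2, -3]]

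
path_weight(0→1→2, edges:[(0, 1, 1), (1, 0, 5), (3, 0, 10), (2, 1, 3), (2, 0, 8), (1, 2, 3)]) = w(0→1)=1 + w(1→2)=3
= 4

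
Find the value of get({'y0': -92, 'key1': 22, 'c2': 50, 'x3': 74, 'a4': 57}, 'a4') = 57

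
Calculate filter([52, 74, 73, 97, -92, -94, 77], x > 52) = keep x where x > 52: 52✗, 74✓, 73✓, 97✓, -92✗, -94✗, 77✓
= [74, 73, 97, 77]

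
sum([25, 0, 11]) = 25 + 0 + 11
= 36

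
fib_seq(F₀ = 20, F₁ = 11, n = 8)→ [20, 11, 31, 42, 73, 115, 188, 303]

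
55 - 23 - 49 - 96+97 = -16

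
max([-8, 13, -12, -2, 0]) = 13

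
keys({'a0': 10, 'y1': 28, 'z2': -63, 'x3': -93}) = ['a0', 'y1', 'z2', 'x3']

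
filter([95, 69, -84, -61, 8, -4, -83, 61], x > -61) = [95, 69, 8, -4, 61]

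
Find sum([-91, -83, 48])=-126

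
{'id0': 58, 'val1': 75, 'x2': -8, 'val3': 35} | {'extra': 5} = {'id0': 58, 'val1': 75, 'x2': -8, 'val3': 35, 'extra': 5}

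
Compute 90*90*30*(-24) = -5832000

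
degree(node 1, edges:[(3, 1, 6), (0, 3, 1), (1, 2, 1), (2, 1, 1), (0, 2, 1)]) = 3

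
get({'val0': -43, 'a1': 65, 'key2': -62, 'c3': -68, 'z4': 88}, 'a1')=65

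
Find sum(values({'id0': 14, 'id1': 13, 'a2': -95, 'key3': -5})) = 14 + 13 + (-95) + (-5)
= -73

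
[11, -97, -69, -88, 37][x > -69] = [11, 37]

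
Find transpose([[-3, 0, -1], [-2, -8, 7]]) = [[-3, -2], [0, -8], [-1, 7]]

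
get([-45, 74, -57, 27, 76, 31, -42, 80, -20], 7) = 80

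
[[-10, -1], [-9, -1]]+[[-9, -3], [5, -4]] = [[-19, -4], [-4, -5]]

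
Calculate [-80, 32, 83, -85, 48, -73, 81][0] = -80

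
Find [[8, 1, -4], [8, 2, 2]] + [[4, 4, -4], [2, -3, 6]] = [[12, 5, -8], [10, -1, 8]]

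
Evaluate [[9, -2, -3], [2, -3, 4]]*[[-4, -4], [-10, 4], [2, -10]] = C[0][0] = (9)*(-4) + (-2)*(-10) + (-3)*(2) = -22
C[0][1] = (9)*(-4) + (-2)*(4) + (-3)*(-10) = -14
C[1][0] = (2)*(-4) + (-3)*(-10) + (4)*(2) = 30
C[1][1] = (2)*(-4) + (-3)*(4) + (4)*(-10) = -60
= [[-22, -14], [30, -60]]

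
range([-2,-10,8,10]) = 20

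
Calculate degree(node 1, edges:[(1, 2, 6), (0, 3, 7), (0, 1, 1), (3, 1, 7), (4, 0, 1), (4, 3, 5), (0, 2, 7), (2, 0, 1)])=incident: (1,2), (0,1), (3,1)
= 3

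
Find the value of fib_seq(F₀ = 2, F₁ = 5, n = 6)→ F_2 = F_1 + F_0 = 7
F_3 = F_2 + F_1 = 12
F_4 = F_3 + F_2 = 19
...
= [2, 5, 7, 12, 19, 31]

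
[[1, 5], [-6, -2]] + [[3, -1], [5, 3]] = [[4, 4], [-1, 1]]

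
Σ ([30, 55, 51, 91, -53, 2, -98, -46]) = 32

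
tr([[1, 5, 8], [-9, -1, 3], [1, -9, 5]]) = diagonal: 1 + (-1) + 5
= 5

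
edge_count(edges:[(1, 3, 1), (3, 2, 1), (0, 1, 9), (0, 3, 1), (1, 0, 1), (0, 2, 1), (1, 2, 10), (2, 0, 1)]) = 8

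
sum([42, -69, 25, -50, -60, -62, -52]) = 42 + (-69) + 25 + (-50) + (-60) + (-62) + (-52)
= -226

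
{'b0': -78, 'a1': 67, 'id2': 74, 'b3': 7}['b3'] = 7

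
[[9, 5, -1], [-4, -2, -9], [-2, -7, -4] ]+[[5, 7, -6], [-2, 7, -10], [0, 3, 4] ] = [[14, 12, -7], [-6, 5, -19], [-2, -4, 0]]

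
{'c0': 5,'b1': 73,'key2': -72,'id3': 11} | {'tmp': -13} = {'c0': 5, 'b1': 73, 'key2': -72, 'id3': 11, 'tmp': -13}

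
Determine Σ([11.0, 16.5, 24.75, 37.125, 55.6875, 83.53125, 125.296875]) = 353.890625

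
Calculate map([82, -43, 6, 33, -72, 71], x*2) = [164, -86, 12, 66, -144, 142]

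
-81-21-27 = -129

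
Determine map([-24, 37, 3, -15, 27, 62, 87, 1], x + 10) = -24+10=-14, 37+10=47, 3+10=13, -15+10=-5, 27+10=37, 62+10=72, 87+10=97, 1+10=11
= [-14, 47, 13, -5, 37, 72, 97, 11]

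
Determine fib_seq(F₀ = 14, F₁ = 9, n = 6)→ [14, 9, 23, 32, 55, 87]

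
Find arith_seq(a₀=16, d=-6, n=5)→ a_0 = 16 + 0*-6 = 16
a_1 = 16 + 1*-6 = 10
a_2 = 16 + 2*-6 = 4
...
= [16, 10, 4, -2, -8]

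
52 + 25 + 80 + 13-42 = 128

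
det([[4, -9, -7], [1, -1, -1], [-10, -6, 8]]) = 38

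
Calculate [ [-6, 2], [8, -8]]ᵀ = [[-6, 8], [2, -8]]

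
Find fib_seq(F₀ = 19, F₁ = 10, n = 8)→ [19, 10, 29, 39, 68, 107, 175, 282]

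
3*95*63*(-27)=-484785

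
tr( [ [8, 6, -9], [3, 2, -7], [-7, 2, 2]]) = diagonal: 8 + 2 + 2
= 12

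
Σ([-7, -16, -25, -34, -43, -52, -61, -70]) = (-7) + (-16) + (-25) + (-34) + (-43) + (-52) + (-61) + (-70)
= -308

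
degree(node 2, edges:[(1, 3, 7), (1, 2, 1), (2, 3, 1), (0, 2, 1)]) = 3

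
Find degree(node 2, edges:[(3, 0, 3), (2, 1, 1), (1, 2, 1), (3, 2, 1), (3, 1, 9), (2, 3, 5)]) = incident: (2,1), (1,2), (3,2), (2,3)
= 4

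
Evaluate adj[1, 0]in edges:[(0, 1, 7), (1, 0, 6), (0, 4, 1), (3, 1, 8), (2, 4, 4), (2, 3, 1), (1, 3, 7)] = 6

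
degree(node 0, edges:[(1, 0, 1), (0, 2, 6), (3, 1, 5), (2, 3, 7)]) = 2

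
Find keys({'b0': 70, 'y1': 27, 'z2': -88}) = ['b0', 'y1', 'z2']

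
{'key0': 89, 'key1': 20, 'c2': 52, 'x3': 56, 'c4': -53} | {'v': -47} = {'key0': 89, 'key1': 20, 'c2': 52, 'x3': 56, 'c4': -53, 'v': -47}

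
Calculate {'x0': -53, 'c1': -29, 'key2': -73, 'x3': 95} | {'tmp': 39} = {'x0': -53, 'c1': -29, 'key2': -73, 'x3': 95, 'tmp': 39}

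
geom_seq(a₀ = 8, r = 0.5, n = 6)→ [8.0, 4.0, 2.0, 1.0, 0.5, 0.25]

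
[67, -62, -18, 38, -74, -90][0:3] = [67, -62, -18]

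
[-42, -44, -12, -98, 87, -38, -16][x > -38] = [-12, 87, -16]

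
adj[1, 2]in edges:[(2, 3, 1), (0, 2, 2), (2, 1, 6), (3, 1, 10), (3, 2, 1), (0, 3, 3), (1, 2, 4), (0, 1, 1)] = 4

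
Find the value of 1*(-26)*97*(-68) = 171496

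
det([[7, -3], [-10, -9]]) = (7)*(-9) - (-3)*(-10)
= -93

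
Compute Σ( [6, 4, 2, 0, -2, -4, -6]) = 6 + 4 + 2 + 0 + (-2) + (-4) + (-6)
= 0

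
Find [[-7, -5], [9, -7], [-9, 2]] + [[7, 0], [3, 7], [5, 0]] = [[0, -5], [12, 0], [-4, 2]]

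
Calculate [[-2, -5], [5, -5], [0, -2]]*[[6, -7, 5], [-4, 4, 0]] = [[8, -6, -10], [50, -55, 25], [8, -8, 0]]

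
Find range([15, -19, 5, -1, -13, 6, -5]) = 34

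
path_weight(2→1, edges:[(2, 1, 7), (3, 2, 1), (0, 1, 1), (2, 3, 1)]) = w(2→1)=7
= 7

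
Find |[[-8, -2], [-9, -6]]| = (-8)*(-6) - (-2)*(-9)
= 30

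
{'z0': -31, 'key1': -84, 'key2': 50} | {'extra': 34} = {'z0': -31, 'key1': -84, 'key2': 50, 'extra': 34}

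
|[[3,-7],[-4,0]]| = -28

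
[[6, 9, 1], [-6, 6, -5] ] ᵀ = [[6, -6], [9, 6], [1, -5]]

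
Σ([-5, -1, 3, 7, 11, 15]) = (-5) + (-1) + 3 + 7 + 11 + 15
= 30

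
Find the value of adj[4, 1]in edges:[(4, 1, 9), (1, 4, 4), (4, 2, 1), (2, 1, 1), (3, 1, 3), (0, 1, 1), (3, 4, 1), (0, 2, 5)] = 9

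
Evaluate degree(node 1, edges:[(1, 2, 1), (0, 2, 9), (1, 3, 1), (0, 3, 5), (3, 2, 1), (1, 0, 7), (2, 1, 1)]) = incident: (1,2), (1,3), (1,0), (2,1)
= 4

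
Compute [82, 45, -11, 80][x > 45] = [82, 80]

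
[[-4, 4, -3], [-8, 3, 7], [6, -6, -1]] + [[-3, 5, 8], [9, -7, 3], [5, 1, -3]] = [[-7, 9, 5], [1, -4, 10], [11, -5, -4]]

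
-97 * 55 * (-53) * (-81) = -22903155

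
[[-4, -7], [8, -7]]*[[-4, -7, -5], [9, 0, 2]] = [[-47, 28, 6], [-95, -56, -54]]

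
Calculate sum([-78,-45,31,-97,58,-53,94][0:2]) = -123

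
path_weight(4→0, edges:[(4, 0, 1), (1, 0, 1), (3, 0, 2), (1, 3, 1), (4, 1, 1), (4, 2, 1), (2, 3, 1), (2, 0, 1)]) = w(4→0)=1
= 1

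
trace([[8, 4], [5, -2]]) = diagonal: 8 + (-2)
= 6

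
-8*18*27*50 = -194400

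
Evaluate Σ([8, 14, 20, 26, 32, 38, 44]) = 8 + 14 + 20 + 26 + 32 + 38 + 44
= 182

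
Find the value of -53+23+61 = 31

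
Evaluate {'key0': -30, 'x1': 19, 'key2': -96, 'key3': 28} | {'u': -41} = {'key0': -30, 'x1': 19, 'key2': -96, 'key3': 28, 'u': -41}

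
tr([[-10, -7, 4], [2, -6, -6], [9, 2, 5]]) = -11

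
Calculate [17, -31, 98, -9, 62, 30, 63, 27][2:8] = [98, -9, 62, 30, 63, 27]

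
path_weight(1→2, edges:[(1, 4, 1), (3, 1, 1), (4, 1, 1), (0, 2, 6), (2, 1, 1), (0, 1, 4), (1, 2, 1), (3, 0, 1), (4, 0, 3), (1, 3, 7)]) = 1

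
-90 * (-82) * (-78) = -575640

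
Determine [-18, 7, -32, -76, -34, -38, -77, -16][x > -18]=keep x where x > -18: -18✗, 7✓, -32✗, -76✗, -34✗, -38✗, -77✗, -16✓
= [7, -16]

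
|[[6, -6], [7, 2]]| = 54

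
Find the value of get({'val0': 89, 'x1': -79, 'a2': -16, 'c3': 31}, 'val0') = 89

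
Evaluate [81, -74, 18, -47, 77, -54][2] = 18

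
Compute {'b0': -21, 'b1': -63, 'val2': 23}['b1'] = -63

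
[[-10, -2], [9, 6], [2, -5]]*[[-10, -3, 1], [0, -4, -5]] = [[100, 38, 0], [-90, -51, -21], [-20, 14, 27]]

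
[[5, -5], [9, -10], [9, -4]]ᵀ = [[5, 9, 9], [-5, -10, -4]]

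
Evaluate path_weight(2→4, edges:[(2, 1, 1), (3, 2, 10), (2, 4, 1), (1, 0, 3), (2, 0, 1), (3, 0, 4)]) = 1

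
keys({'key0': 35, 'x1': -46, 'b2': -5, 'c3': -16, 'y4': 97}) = ['key0', 'x1', 'b2', 'c3', 'y4']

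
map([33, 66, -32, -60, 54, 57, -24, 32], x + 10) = 33+10=43, 66+10=76, -32+10=-22, -60+10=-50, 54+10=64, 57+10=67, -24+10=-14, 32+10=42
= [43, 76, -22, -50, 64, 67, -14, 42]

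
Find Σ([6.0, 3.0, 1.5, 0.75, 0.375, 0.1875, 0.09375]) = 11.90625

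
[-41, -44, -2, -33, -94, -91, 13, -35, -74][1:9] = [-44, -2, -33, -94, -91, 13, -35, -74]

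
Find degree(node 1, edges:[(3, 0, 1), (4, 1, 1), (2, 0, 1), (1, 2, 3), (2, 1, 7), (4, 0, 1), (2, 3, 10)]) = incident: (4,1), (1,2), (2,1)
= 3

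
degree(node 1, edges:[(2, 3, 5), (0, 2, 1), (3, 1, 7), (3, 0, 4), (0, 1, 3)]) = 2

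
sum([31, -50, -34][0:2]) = slice → [31, -50]
31 + (-50)
= -19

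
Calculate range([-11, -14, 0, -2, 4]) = 18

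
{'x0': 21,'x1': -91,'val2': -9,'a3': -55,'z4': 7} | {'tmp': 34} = {'x0': 21, 'x1': -91, 'val2': -9, 'a3': -55, 'z4': 7, 'tmp': 34}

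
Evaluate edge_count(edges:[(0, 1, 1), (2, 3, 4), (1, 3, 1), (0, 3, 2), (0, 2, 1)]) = 5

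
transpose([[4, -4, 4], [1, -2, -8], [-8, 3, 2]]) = [[4, 1, -8], [-4, -2, 3], [4, -8, 2]]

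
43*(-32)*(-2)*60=165120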